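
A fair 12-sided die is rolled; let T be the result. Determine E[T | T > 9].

11

Given T > 9, T is equally likely to be any of {10, 11, 12}.
E[T | T > 9] = (10 + 11 + 12) / 3 = 11.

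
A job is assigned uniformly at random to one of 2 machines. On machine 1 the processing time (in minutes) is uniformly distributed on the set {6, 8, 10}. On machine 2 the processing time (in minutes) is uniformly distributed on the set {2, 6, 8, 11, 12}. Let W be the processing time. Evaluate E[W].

79/10

E[W | machine 1] = (6+8+10)/3 = 8.
E[W | machine 2] = (2+6+8+11+12)/5 = 39/5.
E[W] = (1/2)·(8) + (1/2)·(39/5) = 79/10.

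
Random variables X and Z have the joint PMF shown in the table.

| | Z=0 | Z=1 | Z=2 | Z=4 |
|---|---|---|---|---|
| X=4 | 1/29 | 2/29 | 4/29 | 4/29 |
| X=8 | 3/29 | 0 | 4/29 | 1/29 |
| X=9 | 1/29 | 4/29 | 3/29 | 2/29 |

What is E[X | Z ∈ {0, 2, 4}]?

P(Z ∈ {0, 2, 4}) = 23/29.
Summing X·P(X=x,Z=y) over the conditioning event gives 154/29.
E[X | Z ∈ {0, 2, 4}] = (154/29) / (23/29) = 154/23.

154/23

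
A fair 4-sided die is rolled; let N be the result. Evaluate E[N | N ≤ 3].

2

Given N ≤ 3, N is equally likely to be any of {1, 2, 3}.
E[N | N ≤ 3] = (1 + 2 + 3) / 3 = 2.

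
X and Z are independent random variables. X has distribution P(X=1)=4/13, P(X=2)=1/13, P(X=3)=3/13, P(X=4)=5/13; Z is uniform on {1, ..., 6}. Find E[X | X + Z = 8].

31/9

P(X + Z = 8) = 3/26.
Summing X·P(x,y) over outcomes with X + Z = 8 gives 31/78.
E[X | X + Z = 8] = (31/78) / (3/26) = 31/9.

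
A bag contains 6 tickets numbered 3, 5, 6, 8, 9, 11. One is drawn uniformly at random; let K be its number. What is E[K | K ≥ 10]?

11

P(K ≥ 10) = 1/6.
Σ over the event: 11·1/6 = 11/6.
E[K | K ≥ 10] = (11/6) / (1/6) = 11.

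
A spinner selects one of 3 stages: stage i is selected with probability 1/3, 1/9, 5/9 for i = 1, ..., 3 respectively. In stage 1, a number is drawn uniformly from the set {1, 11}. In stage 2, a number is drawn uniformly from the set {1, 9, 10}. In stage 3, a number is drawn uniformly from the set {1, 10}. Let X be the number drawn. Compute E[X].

313/54

E[X | stage 1] = (1+11)/2 = 6.
E[X | stage 2] = (1+9+10)/3 = 20/3.
E[X | stage 3] = (1+10)/2 = 11/2.
By the law of total expectation,
E[X] = (1/3)·(6) + (1/9)·(20/3) + (5/9)·(11/2) = 313/54.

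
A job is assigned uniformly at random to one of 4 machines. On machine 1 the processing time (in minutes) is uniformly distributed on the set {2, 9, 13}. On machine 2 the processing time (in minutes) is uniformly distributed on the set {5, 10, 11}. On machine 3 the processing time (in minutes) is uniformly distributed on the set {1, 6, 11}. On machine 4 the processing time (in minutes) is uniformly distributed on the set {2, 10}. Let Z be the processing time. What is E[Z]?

43/6

E[Z | machine 1] = (2+9+13)/3 = 8.
E[Z | machine 2] = (5+10+11)/3 = 26/3.
E[Z | machine 3] = (1+6+11)/3 = 6.
E[Z | machine 4] = (2+10)/2 = 6.
E[Z] = (1/4)·(8) + (1/4)·(26/3) + (1/4)·(6) + (1/4)·(6) = 43/6.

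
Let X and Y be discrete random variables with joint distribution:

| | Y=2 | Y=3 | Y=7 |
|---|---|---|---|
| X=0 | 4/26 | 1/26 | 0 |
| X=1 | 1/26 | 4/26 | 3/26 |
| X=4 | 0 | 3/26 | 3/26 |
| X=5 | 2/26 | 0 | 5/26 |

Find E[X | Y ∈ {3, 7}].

P(Y ∈ {3, 7}) = 19/26.
Σ X·P over the event = 0·(1/26) + 1·(4/26) + 1·(3/26) + 4·(3/26) + 4·(3/26) + 5·(5/26) = 28/13.
E[X | Y ∈ {3, 7}] = (28/13) / (19/26) = 56/19.

56/19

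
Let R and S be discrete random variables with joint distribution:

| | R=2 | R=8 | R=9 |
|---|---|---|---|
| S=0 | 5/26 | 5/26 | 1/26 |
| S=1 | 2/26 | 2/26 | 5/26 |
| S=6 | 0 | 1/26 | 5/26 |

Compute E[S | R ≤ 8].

2/3

P(R ≤ 8) = 15/26.
Σ S·P over the event = 0·(5/26) + 1·(2/26) + 0·(5/26) + 1·(2/26) + 6·(1/26) = 5/13.
E[S | R ≤ 8] = (5/13) / (15/26) = 2/3.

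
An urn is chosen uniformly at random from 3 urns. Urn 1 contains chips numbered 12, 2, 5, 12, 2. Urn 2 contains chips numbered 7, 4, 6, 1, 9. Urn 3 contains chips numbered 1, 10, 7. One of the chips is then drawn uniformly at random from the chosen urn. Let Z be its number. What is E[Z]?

6

E[Z | urn 1] = (12+2+5+12+2)/5 = 33/5.
E[Z | urn 2] = (7+4+6+1+9)/5 = 27/5.
E[Z | urn 3] = (1+10+7)/3 = 6.
E[Z] = (1/3)·(33/5) + (1/3)·(27/5) + (1/3)·(6) = 6.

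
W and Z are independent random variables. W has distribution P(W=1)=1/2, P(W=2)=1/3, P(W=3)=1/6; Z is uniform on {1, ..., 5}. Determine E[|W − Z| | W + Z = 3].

1

P(W + Z = 3) = 1/6.
Summing |W−Z|·P(x,y) over outcomes with W + Z = 3 gives 1/6.
E[|W − Z| | W + Z = 3] = (1/6) / (1/6) = 1.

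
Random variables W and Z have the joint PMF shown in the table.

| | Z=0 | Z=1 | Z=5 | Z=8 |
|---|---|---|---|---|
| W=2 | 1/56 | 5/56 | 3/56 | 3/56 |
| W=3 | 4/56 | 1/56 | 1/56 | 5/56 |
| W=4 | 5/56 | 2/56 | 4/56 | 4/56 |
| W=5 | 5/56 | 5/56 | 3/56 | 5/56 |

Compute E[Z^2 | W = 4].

358/15

P(W = 4) = 15/56.
Summing Z^2·P(W=x,Z=y) over the conditioning event gives 179/28.
E[Z^2 | W = 4] = (179/28) / (15/56) = 358/15.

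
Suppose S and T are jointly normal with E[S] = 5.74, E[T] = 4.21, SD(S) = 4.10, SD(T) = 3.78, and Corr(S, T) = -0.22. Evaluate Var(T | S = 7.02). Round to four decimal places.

Var(T | S=x) = (1 − ρ²)·σ_T².
Var(T | S=7.02) = (3.78)²·(1 − (-0.22)²) = 14.2884·0.9516 = 13.5968.

13.5968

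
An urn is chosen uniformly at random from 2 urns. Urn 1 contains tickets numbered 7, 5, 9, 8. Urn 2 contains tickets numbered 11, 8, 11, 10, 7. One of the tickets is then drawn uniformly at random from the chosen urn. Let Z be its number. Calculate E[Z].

333/40

E[Z | urn 1] = (7+5+9+8)/4 = 29/4.
E[Z | urn 2] = (11+8+11+10+7)/5 = 47/5.
E[Z] = (1/2)·(29/4) + (1/2)·(47/5) = 333/40.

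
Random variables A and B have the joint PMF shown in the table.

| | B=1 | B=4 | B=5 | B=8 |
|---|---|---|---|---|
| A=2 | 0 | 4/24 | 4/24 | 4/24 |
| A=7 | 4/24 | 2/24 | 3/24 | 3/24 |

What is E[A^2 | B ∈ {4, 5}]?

277/13

P(B ∈ {4, 5}) = 13/24.
Σ A^2·P over the event = 4·(4/24) + 4·(4/24) + 49·(2/24) + 49·(3/24) = 277/24.
E[A^2 | B ∈ {4, 5}] = (277/24) / (13/24) = 277/13.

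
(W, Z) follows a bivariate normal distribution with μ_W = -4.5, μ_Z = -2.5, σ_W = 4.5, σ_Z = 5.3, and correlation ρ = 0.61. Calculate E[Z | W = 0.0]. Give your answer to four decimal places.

E[Z | W=x] = μ_Z + ρ(σ_Z/σ_W)(x − μ_W) for jointly normal variables.
E[Z | W=0.0] = -2.5 + (0.61)·(5.3/4.5)·(0.0 − (-4.5)) = -2.5 + (0.71844)·(4.5) = 0.7330.

0.7330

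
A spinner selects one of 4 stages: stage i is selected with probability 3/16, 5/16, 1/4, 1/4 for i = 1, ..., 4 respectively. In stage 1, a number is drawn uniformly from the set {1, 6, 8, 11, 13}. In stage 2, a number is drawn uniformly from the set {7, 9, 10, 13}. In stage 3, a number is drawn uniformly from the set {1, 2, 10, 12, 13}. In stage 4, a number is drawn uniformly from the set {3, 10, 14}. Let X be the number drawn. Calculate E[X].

E[X | stage 1] = (1+6+8+11+13)/5 = 39/5.
E[X | stage 2] = (7+9+10+13)/4 = 39/4.
E[X | stage 3] = (1+2+10+12+13)/5 = 38/5.
E[X | stage 4] = (3+10+14)/3 = 9.
E[X] = (3/16)·(39/5) + (5/16)·(39/4) + (1/4)·(38/5) + (1/4)·(9) = 2771/320.

2771/320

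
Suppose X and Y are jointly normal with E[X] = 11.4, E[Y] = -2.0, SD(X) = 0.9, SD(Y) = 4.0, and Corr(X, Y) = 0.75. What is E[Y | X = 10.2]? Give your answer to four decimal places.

-6.0000

E[Y | X=x] = μ_Y + ρ(σ_Y/σ_X)(x − μ_X) for jointly normal variables.
E[Y | X=10.2] = -2.0 + (0.75)·(4.0/0.9)·(10.2 − (11.4)) = -2.0 + (3.3333)·(-1.2) = -6.0000.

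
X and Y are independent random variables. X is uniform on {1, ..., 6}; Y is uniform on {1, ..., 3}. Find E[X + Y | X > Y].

P(X > Y) = 2/3.
Summing (X+Y)·P(x,y) over outcomes with X > Y gives 25/6.
E[X + Y | X > Y] = (25/6) / (2/3) = 25/4.

25/4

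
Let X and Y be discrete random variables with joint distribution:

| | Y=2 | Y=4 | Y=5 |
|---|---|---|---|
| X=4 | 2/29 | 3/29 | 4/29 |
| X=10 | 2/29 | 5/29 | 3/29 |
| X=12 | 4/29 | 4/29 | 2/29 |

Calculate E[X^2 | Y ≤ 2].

101

P(Y ≤ 2) = 8/29.
Summing X^2·P(X=x,Y=y) over the conditioning event gives 808/29.
E[X^2 | Y ≤ 2] = (808/29) / (8/29) = 101.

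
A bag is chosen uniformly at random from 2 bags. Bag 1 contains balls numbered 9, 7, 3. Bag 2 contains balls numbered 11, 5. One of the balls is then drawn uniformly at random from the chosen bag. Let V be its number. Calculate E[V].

43/6

E[V | bag 1] = (9+7+3)/3 = 19/3.
E[V | bag 2] = (11+5)/2 = 8.
By the law of total expectation,
E[V] = (1/2)·(19/3) + (1/2)·(8) = 43/6.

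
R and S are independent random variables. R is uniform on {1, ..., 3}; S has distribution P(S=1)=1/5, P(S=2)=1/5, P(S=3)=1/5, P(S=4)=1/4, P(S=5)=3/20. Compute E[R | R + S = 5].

25/13

P(R + S = 5) = 13/60.
Summing R·P(x,y) over outcomes with R + S = 5 gives 5/12.
E[R | R + S = 5] = (5/12) / (13/60) = 25/13.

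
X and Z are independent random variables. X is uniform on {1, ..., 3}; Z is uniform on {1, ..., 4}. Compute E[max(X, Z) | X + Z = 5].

P(X + Z = 5) = 1/4.
Summing max(X,Z)·P(x,y) over outcomes with X + Z = 5 gives 5/6.
E[max(X, Z) | X + Z = 5] = (5/6) / (1/4) = 10/3.

10/3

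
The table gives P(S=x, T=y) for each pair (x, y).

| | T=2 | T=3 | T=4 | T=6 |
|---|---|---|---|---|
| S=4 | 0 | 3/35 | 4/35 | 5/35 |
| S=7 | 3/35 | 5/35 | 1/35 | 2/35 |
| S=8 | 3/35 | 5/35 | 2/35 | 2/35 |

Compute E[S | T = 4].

39/7

P(T = 4) = 1/5.
Σ S·P over the event = 4·(4/35) + 7·(1/35) + 8·(2/35) = 39/35.
E[S | T = 4] = (39/35) / (1/5) = 39/7.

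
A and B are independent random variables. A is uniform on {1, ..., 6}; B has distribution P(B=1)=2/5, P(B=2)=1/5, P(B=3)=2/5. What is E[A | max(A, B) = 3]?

P(max(A, B) = 3) = 3/10.
Summing A·P(x,y) over outcomes with max(A, B) = 3 gives 7/10.
E[A | max(A, B) = 3] = (7/10) / (3/10) = 7/3.

7/3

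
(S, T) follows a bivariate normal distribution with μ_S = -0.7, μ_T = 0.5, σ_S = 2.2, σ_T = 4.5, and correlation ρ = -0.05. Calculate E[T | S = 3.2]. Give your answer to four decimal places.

0.1011

The regression of T on S has slope ρ·σ_T/σ_S and passes through (μ_S, μ_T).
E[T | S=3.2] = 0.5 + (-0.05)·(4.5/2.2)·(3.2 − (-0.7)) = 0.5 + (-0.10227)·(3.9) = 0.1011.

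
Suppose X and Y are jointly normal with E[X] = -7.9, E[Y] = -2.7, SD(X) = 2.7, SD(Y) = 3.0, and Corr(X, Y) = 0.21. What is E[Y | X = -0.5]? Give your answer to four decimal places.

-0.9733

For a bivariate normal, E[Y | X=x] = μ_Y + ρ·(σ_Y/σ_X)·(x − μ_X).
E[Y | X=-0.5] = -2.7 + (0.21)·(3.0/2.7)·(-0.5 − (-7.9)) = -2.7 + (0.233333)·(7.4) = -0.9733.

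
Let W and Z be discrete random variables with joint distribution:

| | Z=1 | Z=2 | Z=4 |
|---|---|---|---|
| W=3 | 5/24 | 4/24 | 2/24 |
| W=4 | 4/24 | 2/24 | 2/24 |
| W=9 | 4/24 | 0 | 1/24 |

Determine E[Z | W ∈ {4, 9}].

24/13

P(W ∈ {4, 9}) = 13/24.
Σ Z·P over the event = 1·(4/24) + 2·(2/24) + 4·(2/24) + 1·(4/24) + 4·(1/24) = 1.
E[Z | W ∈ {4, 9}] = (1) / (13/24) = 24/13.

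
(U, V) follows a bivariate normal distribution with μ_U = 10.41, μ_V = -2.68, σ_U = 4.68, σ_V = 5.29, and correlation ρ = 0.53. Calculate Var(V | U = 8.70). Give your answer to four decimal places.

Var(V | U=x) = (1 − ρ²)·σ_V².
Var(V | U=8.70) = (5.29)²·(1 − (0.53)²) = 27.9841·0.7191 = 20.1234.

20.1234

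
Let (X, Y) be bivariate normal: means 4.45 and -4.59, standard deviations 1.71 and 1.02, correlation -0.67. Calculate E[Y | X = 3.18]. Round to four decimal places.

-4.0824

For a bivariate normal, E[Y | X=x] = μ_Y + ρ·(σ_Y/σ_X)·(x − μ_X).
E[Y | X=3.18] = -4.59 + (-0.67)·(1.02/1.71)·(3.18 − (4.45)) = -4.59 + (-0.39965)·(-1.27) = -4.0824.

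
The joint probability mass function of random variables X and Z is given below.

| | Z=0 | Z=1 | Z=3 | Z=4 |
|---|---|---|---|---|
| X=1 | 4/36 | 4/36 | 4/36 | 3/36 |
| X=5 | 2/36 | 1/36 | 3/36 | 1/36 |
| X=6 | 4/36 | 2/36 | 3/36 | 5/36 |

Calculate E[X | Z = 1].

3

P(Z = 1) = 7/36.
Σ X·P over the event = 1·(4/36) + 5·(1/36) + 6·(2/36) = 7/12.
E[X | Z = 1] = (7/12) / (7/36) = 3.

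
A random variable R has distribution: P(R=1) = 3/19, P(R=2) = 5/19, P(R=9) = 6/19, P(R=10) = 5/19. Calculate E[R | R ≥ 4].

P(R ≥ 4) = 11/19.
Σ over the event: 9·6/19 + 10·5/19 = 104/19.
E[R | R ≥ 4] = (104/19) / (11/19) = 104/11.

104/11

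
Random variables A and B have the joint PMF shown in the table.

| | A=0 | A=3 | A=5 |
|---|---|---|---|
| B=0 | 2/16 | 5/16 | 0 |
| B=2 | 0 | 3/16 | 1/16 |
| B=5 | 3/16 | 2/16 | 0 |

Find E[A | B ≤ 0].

15/7

P(B ≤ 0) = 7/16.
Σ A·P over the event = 0·(2/16) + 3·(5/16) = 15/16.
E[A | B ≤ 0] = (15/16) / (7/16) = 15/7.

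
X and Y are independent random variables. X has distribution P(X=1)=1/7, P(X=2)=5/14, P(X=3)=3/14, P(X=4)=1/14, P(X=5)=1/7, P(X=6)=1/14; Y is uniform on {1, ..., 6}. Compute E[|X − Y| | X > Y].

55/27

P(X > Y) = 9/28.
Summing |X−Y|·P(x,y) over outcomes with X > Y gives 55/84.
E[|X − Y| | X > Y] = (55/84) / (9/28) = 55/27.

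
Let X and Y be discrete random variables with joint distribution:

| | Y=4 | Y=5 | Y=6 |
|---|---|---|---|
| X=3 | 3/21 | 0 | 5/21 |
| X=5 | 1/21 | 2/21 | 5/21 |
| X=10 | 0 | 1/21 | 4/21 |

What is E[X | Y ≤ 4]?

P(Y ≤ 4) = 4/21.
Σ X·P over the event = 3·(3/21) + 5·(1/21) = 2/3.
E[X | Y ≤ 4] = (2/3) / (4/21) = 7/2.

7/2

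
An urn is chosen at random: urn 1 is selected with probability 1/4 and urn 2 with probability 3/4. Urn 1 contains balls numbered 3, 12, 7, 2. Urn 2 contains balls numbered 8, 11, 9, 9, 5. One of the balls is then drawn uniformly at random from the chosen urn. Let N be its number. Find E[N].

E[N | urn 1] = (3+12+7+2)/4 = 6.
E[N | urn 2] = (8+11+9+9+5)/5 = 42/5.
By the law of total expectation,
E[N] = (1/4)·(6) + (3/4)·(42/5) = 39/5.

39/5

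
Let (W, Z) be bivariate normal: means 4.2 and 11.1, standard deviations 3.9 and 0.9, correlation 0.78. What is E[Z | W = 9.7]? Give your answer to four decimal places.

E[Z | W=x] = μ_Z + ρ(σ_Z/σ_W)(x − μ_W) for jointly normal variables.
E[Z | W=9.7] = 11.1 + (0.78)·(0.9/3.9)·(9.7 − (4.2)) = 11.1 + (0.18)·(5.5) = 12.0900.

12.0900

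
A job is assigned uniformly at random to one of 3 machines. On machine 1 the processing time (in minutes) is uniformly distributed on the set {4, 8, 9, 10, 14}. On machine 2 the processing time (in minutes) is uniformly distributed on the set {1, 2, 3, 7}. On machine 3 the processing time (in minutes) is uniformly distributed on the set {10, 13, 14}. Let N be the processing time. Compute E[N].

295/36

E[N | machine 1] = (4+8+9+10+14)/5 = 9.
E[N | machine 2] = (1+2+3+7)/4 = 13/4.
E[N | machine 3] = (10+13+14)/3 = 37/3.
E[N] = (1/3)·(9) + (1/3)·(13/4) + (1/3)·(37/3) = 295/36.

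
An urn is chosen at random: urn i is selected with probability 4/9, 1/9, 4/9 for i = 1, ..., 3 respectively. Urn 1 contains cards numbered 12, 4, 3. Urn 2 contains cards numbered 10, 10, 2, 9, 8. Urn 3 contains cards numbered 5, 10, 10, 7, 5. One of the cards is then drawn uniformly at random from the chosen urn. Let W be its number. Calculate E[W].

941/135

E[W | urn 1] = (12+4+3)/3 = 19/3.
E[W | urn 2] = (10+10+2+9+8)/5 = 39/5.
E[W | urn 3] = (5+10+10+7+5)/5 = 37/5.
E[W] = (4/9)·(19/3) + (1/9)·(39/5) + (4/9)·(37/5) = 941/135.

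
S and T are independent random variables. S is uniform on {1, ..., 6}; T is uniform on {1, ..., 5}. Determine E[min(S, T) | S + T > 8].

Outcomes with S + T > 8: (4,5), (5,4), (5,5), (6,3), (6,4), (6,5), each with probability 1/30.
E[min(S, T) | S + T > 8] = (4 + 4 + 5 + 3 + 4 + 5) / 6 = 25/6.

25/6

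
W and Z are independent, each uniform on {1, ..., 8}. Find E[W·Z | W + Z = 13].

41

Outcomes with W + Z = 13: (5,8), (6,7), (7,6), (8,5), each with probability 1/64.
E[W·Z | W + Z = 13] = (40 + 42 + 42 + 40) / 4 = 41.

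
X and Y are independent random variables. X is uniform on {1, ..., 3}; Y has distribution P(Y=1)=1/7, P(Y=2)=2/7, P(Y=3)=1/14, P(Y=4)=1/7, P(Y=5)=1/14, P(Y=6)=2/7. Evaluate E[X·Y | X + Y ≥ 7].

193/16

P(X + Y ≥ 7) = 8/21.
Summing XY·P(x,y) over outcomes with X + Y ≥ 7 gives 193/42.
E[X·Y | X + Y ≥ 7] = (193/42) / (8/21) = 193/16.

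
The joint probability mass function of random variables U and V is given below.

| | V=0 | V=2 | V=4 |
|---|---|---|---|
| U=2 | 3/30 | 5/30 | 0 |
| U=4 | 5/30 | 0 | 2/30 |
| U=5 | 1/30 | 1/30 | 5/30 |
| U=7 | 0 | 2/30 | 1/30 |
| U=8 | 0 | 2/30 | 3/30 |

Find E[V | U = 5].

22/7

P(U = 5) = 7/30.
Summing V·P(U=x,V=y) over the conditioning event gives 11/15.
E[V | U = 5] = (11/15) / (7/30) = 22/7.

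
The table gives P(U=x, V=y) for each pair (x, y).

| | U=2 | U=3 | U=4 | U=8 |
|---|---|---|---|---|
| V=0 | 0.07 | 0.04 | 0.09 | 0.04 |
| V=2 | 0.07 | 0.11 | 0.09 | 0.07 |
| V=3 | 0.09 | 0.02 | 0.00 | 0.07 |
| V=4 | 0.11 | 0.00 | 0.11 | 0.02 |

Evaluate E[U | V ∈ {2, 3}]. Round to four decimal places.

4.2115

P(V ∈ {2, 3}) = 0.52.
Σ U·P over the event = 2·(0.07) + 2·(0.09) + 3·(0.11) + 3·(0.02) + 4·(0.09) + 8·(0.07) + 8·(0.07) = 2.19.
E[U | V ∈ {2, 3}] = (2.19) / (0.52) = 4.2115.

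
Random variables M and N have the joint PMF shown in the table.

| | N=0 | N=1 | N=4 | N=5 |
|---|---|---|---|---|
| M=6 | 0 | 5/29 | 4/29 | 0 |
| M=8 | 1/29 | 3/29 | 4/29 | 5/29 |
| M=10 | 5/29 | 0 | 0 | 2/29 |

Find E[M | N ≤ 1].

P(N ≤ 1) = 14/29.
Σ M·P over the event = 6·(5/29) + 8·(1/29) + 8·(3/29) + 10·(5/29) = 112/29.
E[M | N ≤ 1] = (112/29) / (14/29) = 8.

8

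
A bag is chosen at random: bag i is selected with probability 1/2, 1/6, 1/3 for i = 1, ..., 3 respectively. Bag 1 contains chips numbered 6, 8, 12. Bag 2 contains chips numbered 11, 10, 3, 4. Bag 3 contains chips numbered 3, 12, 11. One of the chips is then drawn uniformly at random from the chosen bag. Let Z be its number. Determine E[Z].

E[Z | bag 1] = (6+8+12)/3 = 26/3.
E[Z | bag 2] = (11+10+3+4)/4 = 7.
E[Z | bag 3] = (3+12+11)/3 = 26/3.
By the law of total expectation,
E[Z] = (1/2)·(26/3) + (1/6)·(7) + (1/3)·(26/3) = 151/18.

151/18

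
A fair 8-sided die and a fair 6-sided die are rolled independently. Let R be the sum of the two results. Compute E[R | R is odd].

8

P(R is odd) = 1/2.
Σ over the event: 3·1/24 + 5·1/12 + 7·1/8 + 9·1/8 + 11·1/12 + 13·1/24 = 4.
E[R | R is odd] = (4) / (1/2) = 8.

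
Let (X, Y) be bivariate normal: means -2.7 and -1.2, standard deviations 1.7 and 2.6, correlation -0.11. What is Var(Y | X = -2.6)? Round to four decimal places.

Var(Y | X=x) = (1 − ρ²)·σ_Y².
Var(Y | X=-2.6) = (2.6)²·(1 − (-0.11)²) = 6.76·0.9879 = 6.6782.

6.6782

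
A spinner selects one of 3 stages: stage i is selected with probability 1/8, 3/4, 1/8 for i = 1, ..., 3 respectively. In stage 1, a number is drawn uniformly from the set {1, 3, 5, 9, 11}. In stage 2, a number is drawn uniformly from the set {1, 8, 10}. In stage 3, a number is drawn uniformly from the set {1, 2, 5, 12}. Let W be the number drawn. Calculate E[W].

61/10

E[W | stage 1] = (1+3+5+9+11)/5 = 29/5.
E[W | stage 2] = (1+8+10)/3 = 19/3.
E[W | stage 3] = (1+2+5+12)/4 = 5.
E[W] = (1/8)·(29/5) + (3/4)·(19/3) + (1/8)·(5) = 61/10.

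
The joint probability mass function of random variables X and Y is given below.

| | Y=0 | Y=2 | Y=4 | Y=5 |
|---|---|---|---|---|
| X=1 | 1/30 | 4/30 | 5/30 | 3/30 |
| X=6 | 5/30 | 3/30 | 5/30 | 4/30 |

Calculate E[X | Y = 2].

P(Y = 2) = 7/30.
Σ X·P over the event = 1·(4/30) + 6·(3/30) = 11/15.
E[X | Y = 2] = (11/15) / (7/30) = 22/7.

22/7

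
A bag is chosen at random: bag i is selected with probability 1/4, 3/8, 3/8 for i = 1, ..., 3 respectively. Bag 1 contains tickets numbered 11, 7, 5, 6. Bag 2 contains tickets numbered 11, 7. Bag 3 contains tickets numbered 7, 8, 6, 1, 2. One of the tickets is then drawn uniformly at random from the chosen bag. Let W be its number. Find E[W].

559/80

E[W | bag 1] = (11+7+5+6)/4 = 29/4.
E[W | bag 2] = (11+7)/2 = 9.
E[W | bag 3] = (7+8+6+1+2)/5 = 24/5.
E[W] = (1/4)·(29/4) + (3/8)·(9) + (3/8)·(24/5) = 559/80.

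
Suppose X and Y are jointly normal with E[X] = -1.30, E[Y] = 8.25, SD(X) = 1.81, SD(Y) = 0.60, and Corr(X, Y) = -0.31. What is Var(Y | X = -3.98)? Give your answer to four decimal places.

0.3254

Var(Y | X=x) = (1 − ρ²)·σ_Y².
Var(Y | X=-3.98) = (0.60)²·(1 − (-0.31)²) = 0.36·0.9039 = 0.3254.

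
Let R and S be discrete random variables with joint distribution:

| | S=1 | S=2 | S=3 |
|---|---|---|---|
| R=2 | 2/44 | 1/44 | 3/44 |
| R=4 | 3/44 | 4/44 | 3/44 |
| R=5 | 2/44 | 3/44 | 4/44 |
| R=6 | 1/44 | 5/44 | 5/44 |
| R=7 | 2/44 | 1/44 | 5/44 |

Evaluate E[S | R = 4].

2

P(R = 4) = 5/22.
Σ S·P over the event = 1·(3/44) + 2·(4/44) + 3·(3/44) = 5/11.
E[S | R = 4] = (5/11) / (5/22) = 2.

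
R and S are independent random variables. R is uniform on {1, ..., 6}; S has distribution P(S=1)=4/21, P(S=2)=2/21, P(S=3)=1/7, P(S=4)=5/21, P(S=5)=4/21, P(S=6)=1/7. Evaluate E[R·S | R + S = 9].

96/5

P(R + S = 9) = 5/42.
Summing RS·P(x,y) over outcomes with R + S = 9 gives 16/7.
E[R·S | R + S = 9] = (16/7) / (5/42) = 96/5.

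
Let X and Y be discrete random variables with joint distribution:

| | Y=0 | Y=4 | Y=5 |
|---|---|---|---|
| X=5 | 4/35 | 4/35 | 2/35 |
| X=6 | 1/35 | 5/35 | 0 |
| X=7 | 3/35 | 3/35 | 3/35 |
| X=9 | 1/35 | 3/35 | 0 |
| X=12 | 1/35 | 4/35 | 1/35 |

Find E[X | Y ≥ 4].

P(Y ≥ 4) = 5/7.
Σ X·P over the event = 5·(4/35) + 5·(2/35) + 6·(5/35) + 7·(3/35) + 7·(3/35) + 9·(3/35) + 12·(4/35) + 12·(1/35) = 27/5.
E[X | Y ≥ 4] = (27/5) / (5/7) = 189/25.

189/25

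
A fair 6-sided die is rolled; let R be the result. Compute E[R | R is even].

Given R is even, R is equally likely to be any of {2, 4, 6}.
E[R | R is even] = (2 + 4 + 6) / 3 = 4.

4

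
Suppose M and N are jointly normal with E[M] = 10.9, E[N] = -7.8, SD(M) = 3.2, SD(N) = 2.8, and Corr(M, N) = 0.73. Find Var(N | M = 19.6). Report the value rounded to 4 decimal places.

For a bivariate normal, Var(N | M=x) = σ_N²(1 − ρ²).
Var(N | M=19.6) = (2.8)²·(1 − (0.73)²) = 7.84·0.4671 = 3.6621.

3.6621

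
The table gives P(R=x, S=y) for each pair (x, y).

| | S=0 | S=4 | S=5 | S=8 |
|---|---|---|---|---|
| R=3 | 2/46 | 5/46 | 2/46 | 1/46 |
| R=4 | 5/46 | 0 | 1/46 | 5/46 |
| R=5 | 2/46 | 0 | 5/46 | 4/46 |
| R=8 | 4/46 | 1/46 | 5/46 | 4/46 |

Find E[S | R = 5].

57/11

P(R = 5) = 11/46.
Summing S·P(R=x,S=y) over the conditioning event gives 57/46.
E[S | R = 5] = (57/46) / (11/46) = 57/11.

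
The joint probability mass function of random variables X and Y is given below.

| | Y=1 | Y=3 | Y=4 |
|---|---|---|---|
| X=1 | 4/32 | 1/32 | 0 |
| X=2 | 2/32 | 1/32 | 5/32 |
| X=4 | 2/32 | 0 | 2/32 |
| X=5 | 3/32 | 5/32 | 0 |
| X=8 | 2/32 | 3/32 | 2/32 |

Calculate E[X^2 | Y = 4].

P(Y = 4) = 9/32.
Summing X^2·P(X=x,Y=y) over the conditioning event gives 45/8.
E[X^2 | Y = 4] = (45/8) / (9/32) = 20.

20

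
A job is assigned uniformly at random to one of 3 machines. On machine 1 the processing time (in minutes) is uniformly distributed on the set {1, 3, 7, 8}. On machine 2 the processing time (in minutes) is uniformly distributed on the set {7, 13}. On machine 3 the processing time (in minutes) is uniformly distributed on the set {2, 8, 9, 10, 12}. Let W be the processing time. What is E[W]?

E[W | machine 1] = (1+3+7+8)/4 = 19/4.
E[W | machine 2] = (7+13)/2 = 10.
E[W | machine 3] = (2+8+9+10+12)/5 = 41/5.
By the law of total expectation,
E[W] = (1/3)·(19/4) + (1/3)·(10) + (1/3)·(41/5) = 153/20.

153/20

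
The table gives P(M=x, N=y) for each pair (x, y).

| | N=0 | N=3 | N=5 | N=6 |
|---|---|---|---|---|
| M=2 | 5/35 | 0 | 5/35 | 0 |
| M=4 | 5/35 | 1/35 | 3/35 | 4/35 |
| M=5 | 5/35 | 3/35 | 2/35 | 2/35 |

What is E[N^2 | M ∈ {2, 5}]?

137/11

P(M ∈ {2, 5}) = 22/35.
Σ N^2·P over the event = 0·(5/35) + 25·(5/35) + 0·(5/35) + 9·(3/35) + 25·(2/35) + 36·(2/35) = 274/35.
E[N^2 | M ∈ {2, 5}] = (274/35) / (22/35) = 137/11.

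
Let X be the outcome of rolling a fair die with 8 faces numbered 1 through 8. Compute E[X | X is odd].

4

Given X is odd, X is equally likely to be any of {1, 3, 5, 7}.
E[X | X is odd] = (1 + 3 + 5 + 7) / 4 = 4.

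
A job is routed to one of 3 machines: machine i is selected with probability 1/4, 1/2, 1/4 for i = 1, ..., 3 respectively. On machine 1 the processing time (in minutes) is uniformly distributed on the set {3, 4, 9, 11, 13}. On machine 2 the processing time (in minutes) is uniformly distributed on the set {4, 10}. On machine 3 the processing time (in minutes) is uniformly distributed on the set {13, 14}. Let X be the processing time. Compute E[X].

E[X | machine 1] = (3+4+9+11+13)/5 = 8.
E[X | machine 2] = (4+10)/2 = 7.
E[X | machine 3] = (13+14)/2 = 27/2.
By the law of total expectation,
E[X] = (1/4)·(8) + (1/2)·(7) + (1/4)·(27/2) = 71/8.

71/8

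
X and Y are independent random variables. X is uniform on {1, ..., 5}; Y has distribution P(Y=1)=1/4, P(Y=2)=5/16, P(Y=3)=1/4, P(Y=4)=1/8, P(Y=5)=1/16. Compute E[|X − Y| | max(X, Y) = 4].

P(max(X, Y) = 4) = 21/80.
Summing |X−Y|·P(x,y) over outcomes with max(X, Y) = 4 gives 19/40.
E[|X − Y| | max(X, Y) = 4] = (19/40) / (21/80) = 38/21.

38/21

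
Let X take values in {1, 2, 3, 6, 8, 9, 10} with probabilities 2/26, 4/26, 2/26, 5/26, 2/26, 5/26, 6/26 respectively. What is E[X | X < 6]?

P(X < 6) = 4/13.
Σ over the event: 1·1/13 + 2·2/13 + 3·1/13 = 8/13.
E[X | X < 6] = (8/13) / (4/13) = 2.

2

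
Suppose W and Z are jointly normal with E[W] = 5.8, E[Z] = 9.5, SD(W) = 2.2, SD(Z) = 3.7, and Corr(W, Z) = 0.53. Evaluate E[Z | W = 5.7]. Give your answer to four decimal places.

For a bivariate normal, E[Z | W=x] = μ_Z + ρ·(σ_Z/σ_W)·(x − μ_W).
E[Z | W=5.7] = 9.5 + (0.53)·(3.7/2.2)·(5.7 − (5.8)) = 9.5 + (0.89136)·(-0.1) = 9.4109.

9.4109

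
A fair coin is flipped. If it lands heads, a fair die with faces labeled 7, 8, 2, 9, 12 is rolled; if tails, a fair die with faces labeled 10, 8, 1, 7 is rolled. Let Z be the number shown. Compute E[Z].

E[Z | heads] = (7+8+2+9+12)/5 = 38/5.
E[Z | tails] = (10+8+1+7)/4 = 13/2.
E[Z] = (1/2)·(38/5) + (1/2)·(13/2) = 141/20.

141/20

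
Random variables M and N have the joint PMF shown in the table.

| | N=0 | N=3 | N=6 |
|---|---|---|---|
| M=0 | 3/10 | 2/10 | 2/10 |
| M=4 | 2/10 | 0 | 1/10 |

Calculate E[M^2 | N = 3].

P(N = 3) = 1/5.
Σ M^2·P over the event = 0·(2/10) = 0.
E[M^2 | N = 3] = (0) / (1/5) = 0.

0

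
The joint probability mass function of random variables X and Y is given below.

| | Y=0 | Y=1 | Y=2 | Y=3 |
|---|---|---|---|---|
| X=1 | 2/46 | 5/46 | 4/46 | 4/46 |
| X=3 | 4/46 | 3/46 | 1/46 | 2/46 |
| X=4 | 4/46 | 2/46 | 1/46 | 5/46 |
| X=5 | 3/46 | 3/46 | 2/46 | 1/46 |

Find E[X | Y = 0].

P(Y = 0) = 13/46.
Σ X·P over the event = 1·(2/46) + 3·(4/46) + 4·(4/46) + 5·(3/46) = 45/46.
E[X | Y = 0] = (45/46) / (13/46) = 45/13.

45/13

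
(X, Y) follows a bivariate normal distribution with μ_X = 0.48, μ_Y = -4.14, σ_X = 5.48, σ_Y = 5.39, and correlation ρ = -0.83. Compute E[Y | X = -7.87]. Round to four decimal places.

2.6767

E[Y | X=x] = μ_Y + ρ(σ_Y/σ_X)(x − μ_X) for jointly normal variables.
E[Y | X=-7.87] = -4.14 + (-0.83)·(5.39/5.48)·(-7.87 − (0.48)) = -4.14 + (-0.81637)·(-8.35) = 2.6767.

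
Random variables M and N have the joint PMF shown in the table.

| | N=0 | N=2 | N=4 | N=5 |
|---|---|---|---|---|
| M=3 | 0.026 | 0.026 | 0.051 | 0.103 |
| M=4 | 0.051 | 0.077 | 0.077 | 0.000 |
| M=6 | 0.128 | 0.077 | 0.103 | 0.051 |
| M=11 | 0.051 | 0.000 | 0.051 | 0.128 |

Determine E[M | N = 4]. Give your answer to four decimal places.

P(N = 4) = 0.282.
Summing M·P(M=x,N=y) over the conditioning event gives 1.640.
E[M | N = 4] = (1.640) / (0.282) = 5.8156.

5.8156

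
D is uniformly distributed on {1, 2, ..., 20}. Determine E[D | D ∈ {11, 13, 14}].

38/3

P(D ∈ {11, 13, 14}) = 3/20.
Σ over the event: 11·1/20 + 13·1/20 + 14·1/20 = 19/10.
E[D | D ∈ {11, 13, 14}] = (19/10) / (3/20) = 38/3.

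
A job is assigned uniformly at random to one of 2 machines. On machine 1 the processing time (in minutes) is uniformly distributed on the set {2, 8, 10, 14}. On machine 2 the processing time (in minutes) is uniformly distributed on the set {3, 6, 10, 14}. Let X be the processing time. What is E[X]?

E[X | machine 1] = (2+8+10+14)/4 = 17/2.
E[X | machine 2] = (3+6+10+14)/4 = 33/4.
By the law of total expectation,
E[X] = (1/2)·(17/2) + (1/2)·(33/4) = 67/8.

67/8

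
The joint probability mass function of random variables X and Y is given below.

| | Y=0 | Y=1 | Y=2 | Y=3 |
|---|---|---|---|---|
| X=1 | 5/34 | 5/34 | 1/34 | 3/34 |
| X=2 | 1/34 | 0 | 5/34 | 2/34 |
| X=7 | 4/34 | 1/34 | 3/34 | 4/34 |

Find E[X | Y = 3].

35/9

P(Y = 3) = 9/34.
Σ X·P over the event = 1·(3/34) + 2·(2/34) + 7·(4/34) = 35/34.
E[X | Y = 3] = (35/34) / (9/34) = 35/9.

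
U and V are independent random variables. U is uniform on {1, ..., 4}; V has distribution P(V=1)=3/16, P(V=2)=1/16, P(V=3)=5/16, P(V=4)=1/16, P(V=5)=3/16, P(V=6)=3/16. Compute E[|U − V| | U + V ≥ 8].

9/4

P(U + V ≥ 8) = 1/4.
Summing |U−V|·P(x,y) over outcomes with U + V ≥ 8 gives 9/16.
E[|U − V| | U + V ≥ 8] = (9/16) / (1/4) = 9/4.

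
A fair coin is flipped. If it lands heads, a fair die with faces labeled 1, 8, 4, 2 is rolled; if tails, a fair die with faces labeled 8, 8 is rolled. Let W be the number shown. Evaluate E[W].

E[W | heads] = (1+8+4+2)/4 = 15/4.
E[W | tails] = (8+8)/2 = 8.
E[W] = (1/2)·(15/4) + (1/2)·(8) = 47/8.

47/8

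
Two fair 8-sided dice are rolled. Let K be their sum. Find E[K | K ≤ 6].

14/3

P(K ≤ 6) = 15/64.
Σ over the event: 2·1/64 + 3·1/32 + 4·3/64 + 5·1/16 + 6·5/64 = 35/32.
E[K | K ≤ 6] = (35/32) / (15/64) = 14/3.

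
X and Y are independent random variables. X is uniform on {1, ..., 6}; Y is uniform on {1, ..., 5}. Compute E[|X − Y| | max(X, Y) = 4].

12/7

P(max(X, Y) = 4) = 7/30.
Summing |X−Y|·P(x,y) over outcomes with max(X, Y) = 4 gives 2/5.
E[|X − Y| | max(X, Y) = 4] = (2/5) / (7/30) = 12/7.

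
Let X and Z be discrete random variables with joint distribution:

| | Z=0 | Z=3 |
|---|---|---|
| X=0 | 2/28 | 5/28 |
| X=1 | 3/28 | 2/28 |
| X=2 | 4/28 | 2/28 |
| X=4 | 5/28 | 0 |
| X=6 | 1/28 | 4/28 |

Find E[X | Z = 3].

30/13

P(Z = 3) = 13/28.
Σ X·P over the event = 0·(5/28) + 1·(2/28) + 2·(2/28) + 6·(4/28) = 15/14.
E[X | Z = 3] = (15/14) / (13/28) = 30/13.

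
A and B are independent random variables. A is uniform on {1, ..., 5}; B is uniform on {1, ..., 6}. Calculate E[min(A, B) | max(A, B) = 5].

25/9

Outcomes with max(A, B) = 5: (1,5), (2,5), (3,5), (4,5), (5,1), (5,2), (5,3), (5,4), (5,5), each with probability 1/30.
E[min(A, B) | max(A, B) = 5] = (1 + 2 + 3 + 4 + 1 + 2 + 3 + 4 + 5) / 9 = 25/9.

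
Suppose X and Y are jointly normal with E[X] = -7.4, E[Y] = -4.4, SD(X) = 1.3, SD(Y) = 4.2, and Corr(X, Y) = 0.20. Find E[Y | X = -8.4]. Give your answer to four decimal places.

E[Y | X=x] = μ_Y + ρ(σ_Y/σ_X)(x − μ_X) for jointly normal variables.
E[Y | X=-8.4] = -4.4 + (0.20)·(4.2/1.3)·(-8.4 − (-7.4)) = -4.4 + (0.64615)·(-1) = -5.0462.

-5.0462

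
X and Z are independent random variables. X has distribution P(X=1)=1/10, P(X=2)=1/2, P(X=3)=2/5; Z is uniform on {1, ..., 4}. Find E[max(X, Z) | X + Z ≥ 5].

79/23

P(X + Z ≥ 5) = 23/40.
Summing max(X,Z)·P(x,y) over outcomes with X + Z ≥ 5 gives 79/40.
E[max(X, Z) | X + Z ≥ 5] = (79/40) / (23/40) = 79/23.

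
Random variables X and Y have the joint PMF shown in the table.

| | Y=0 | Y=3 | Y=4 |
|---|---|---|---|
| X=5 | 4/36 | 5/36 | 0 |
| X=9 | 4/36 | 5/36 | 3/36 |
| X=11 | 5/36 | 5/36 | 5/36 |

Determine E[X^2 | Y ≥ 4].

P(Y ≥ 4) = 2/9.
Σ X^2·P over the event = 81·(3/36) + 121·(5/36) = 212/9.
E[X^2 | Y ≥ 4] = (212/9) / (2/9) = 106.

106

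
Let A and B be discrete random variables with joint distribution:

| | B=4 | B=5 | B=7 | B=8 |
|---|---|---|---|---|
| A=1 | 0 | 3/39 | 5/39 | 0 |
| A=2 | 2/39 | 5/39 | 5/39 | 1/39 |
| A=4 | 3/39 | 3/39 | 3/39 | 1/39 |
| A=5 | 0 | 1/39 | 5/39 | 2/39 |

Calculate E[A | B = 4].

P(B = 4) = 5/39.
Σ A·P over the event = 2·(2/39) + 4·(3/39) = 16/39.
E[A | B = 4] = (16/39) / (5/39) = 16/5.

16/5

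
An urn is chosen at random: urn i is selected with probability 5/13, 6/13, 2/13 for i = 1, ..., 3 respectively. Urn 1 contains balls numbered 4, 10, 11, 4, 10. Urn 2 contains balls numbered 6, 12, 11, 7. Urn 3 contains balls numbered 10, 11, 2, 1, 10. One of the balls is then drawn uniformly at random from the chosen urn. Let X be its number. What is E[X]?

E[X | urn 1] = (4+10+11+4+10)/5 = 39/5.
E[X | urn 2] = (6+12+11+7)/4 = 9.
E[X | urn 3] = (10+11+2+1+10)/5 = 34/5.
By the law of total expectation,
E[X] = (5/13)·(39/5) + (6/13)·(9) + (2/13)·(34/5) = 41/5.

41/5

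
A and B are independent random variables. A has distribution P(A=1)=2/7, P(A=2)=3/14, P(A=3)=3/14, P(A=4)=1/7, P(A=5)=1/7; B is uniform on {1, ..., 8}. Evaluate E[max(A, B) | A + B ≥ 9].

254/37

P(A + B ≥ 9) = 37/112.
Summing max(A,B)·P(x,y) over outcomes with A + B ≥ 9 gives 127/56.
E[max(A, B) | A + B ≥ 9] = (127/56) / (37/112) = 254/37.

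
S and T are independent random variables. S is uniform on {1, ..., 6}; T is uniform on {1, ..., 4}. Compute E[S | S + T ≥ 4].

80/21

P(S + T ≥ 4) = 7/8.
Summing S·P(x,y) over outcomes with S + T ≥ 4 gives 10/3.
E[S | S + T ≥ 4] = (10/3) / (7/8) = 80/21.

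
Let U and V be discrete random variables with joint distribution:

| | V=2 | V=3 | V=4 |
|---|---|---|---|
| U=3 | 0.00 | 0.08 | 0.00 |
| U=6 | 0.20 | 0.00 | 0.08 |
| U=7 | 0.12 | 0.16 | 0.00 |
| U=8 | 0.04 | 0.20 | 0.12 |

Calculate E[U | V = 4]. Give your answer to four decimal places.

P(V = 4) = 0.20.
Σ U·P over the event = 6·(0.08) + 8·(0.12) = 1.44.
E[U | V = 4] = (1.44) / (0.20) = 7.2000.

7.2000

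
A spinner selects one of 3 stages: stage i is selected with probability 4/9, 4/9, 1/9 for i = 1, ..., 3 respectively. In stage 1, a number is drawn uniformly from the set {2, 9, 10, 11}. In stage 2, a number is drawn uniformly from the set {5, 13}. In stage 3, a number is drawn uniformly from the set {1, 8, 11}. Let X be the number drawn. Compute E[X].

E[X | stage 1] = (2+9+10+11)/4 = 8.
E[X | stage 2] = (5+13)/2 = 9.
E[X | stage 3] = (1+8+11)/3 = 20/3.
By the law of total expectation,
E[X] = (4/9)·(8) + (4/9)·(9) + (1/9)·(20/3) = 224/27.

224/27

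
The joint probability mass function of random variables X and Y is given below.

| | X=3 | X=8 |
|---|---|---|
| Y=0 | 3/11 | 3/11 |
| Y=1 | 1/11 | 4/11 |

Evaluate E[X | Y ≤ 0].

11/2

P(Y ≤ 0) = 6/11.
Σ X·P over the event = 3·(3/11) + 8·(3/11) = 3.
E[X | Y ≤ 0] = (3) / (6/11) = 11/2.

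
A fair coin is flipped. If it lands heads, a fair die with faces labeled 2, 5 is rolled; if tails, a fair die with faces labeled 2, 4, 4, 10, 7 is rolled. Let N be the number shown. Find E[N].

89/20

E[N | heads] = (2+5)/2 = 7/2.
E[N | tails] = (2+4+4+10+7)/5 = 27/5.
E[N] = (1/2)·(7/2) + (1/2)·(27/5) = 89/20.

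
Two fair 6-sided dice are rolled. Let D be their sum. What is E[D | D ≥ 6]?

P(D ≥ 6) = 13/18.
Σ over the event: 6·5/36 + 7·1/6 + 8·5/36 + 9·1/9 + 10·1/12 + 11·1/18 + 12·1/36 = 53/9.
E[D | D ≥ 6] = (53/9) / (13/18) = 106/13.

106/13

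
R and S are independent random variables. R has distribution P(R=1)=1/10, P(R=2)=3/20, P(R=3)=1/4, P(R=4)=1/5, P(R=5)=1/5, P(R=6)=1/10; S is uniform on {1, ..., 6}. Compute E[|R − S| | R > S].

P(R > S) = 17/40.
Summing |R−S|·P(x,y) over outcomes with R > S gives 14/15.
E[|R − S| | R > S] = (14/15) / (17/40) = 112/51.

112/51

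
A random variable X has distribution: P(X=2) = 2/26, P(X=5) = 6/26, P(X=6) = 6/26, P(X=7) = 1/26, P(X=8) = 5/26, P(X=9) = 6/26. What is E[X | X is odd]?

7

P(X is odd) = 1/2.
Σ over the event: 5·3/13 + 7·1/26 + 9·3/13 = 7/2.
E[X | X is odd] = (7/2) / (1/2) = 7.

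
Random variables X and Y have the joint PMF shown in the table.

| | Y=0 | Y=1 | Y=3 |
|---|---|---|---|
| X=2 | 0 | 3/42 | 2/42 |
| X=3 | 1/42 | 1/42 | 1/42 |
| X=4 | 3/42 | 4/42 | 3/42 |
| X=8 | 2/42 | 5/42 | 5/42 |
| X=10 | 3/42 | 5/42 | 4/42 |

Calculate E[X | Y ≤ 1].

P(Y ≤ 1) = 9/14.
Summing X·P(X=x,Y=y) over the conditioning event gives 88/21.
E[X | Y ≤ 1] = (88/21) / (9/14) = 176/27.

176/27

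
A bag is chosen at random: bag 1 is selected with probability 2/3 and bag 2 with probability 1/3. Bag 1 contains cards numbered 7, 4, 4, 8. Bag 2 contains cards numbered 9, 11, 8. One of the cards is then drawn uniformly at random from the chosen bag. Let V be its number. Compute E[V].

125/18

E[V | bag 1] = (7+4+4+8)/4 = 23/4.
E[V | bag 2] = (9+11+8)/3 = 28/3.
By the law of total expectation,
E[V] = (2/3)·(23/4) + (1/3)·(28/3) = 125/18.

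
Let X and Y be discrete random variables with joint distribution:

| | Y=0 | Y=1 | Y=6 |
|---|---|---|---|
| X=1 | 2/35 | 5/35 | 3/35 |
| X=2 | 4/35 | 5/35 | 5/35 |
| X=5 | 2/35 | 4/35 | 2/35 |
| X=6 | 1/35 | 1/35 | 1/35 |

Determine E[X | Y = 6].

P(Y = 6) = 11/35.
Σ X·P over the event = 1·(3/35) + 2·(5/35) + 5·(2/35) + 6·(1/35) = 29/35.
E[X | Y = 6] = (29/35) / (11/35) = 29/11.

29/11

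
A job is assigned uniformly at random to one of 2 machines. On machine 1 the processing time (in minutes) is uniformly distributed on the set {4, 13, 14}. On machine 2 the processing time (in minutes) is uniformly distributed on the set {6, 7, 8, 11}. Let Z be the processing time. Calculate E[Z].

E[Z | machine 1] = (4+13+14)/3 = 31/3.
E[Z | machine 2] = (6+7+8+11)/4 = 8.
By the law of total expectation,
E[Z] = (1/2)·(31/3) + (1/2)·(8) = 55/6.

55/6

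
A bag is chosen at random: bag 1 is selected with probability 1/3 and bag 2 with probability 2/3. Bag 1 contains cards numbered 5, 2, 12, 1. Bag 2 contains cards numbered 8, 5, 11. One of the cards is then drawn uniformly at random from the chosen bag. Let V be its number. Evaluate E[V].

E[V | bag 1] = (5+2+12+1)/4 = 5.
E[V | bag 2] = (8+5+11)/3 = 8.
By the law of total expectation,
E[V] = (1/3)·(5) + (2/3)·(8) = 7.

7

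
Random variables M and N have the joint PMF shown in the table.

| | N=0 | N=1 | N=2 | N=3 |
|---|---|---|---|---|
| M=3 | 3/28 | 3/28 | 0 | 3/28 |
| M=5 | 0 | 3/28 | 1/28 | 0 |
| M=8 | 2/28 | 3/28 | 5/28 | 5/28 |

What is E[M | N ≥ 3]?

49/8

P(N ≥ 3) = 2/7.
Σ M·P over the event = 3·(3/28) + 8·(5/28) = 7/4.
E[M | N ≥ 3] = (7/4) / (2/7) = 49/8.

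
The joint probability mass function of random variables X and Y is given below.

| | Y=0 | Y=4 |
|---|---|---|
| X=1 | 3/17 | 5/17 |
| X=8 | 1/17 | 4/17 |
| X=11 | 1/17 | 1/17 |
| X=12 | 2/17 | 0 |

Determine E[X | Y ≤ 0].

46/7

P(Y ≤ 0) = 7/17.
Summing X·P(X=x,Y=y) over the conditioning event gives 46/17.
E[X | Y ≤ 0] = (46/17) / (7/17) = 46/7.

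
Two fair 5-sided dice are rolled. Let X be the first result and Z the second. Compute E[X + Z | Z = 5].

8

P(Z = 5) = 1/5.
Summing (X+Z)·P(x,y) over outcomes with Z = 5 gives 8/5.
E[X + Z | Z = 5] = (8/5) / (1/5) = 8.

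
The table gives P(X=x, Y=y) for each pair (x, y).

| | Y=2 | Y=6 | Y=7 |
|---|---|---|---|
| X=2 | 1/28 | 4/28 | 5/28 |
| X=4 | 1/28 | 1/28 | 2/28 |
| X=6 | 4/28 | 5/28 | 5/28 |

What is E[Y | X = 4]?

P(X = 4) = 1/7.
Σ Y·P over the event = 2·(1/28) + 6·(1/28) + 7·(2/28) = 11/14.
E[Y | X = 4] = (11/14) / (1/7) = 11/2.

11/2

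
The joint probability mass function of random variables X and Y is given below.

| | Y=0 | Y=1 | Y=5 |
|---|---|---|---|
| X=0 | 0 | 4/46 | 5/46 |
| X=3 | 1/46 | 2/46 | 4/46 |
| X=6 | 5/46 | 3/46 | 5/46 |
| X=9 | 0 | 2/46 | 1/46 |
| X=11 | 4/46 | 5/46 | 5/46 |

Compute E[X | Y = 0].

77/10

P(Y = 0) = 5/23.
Σ X·P over the event = 3·(1/46) + 6·(5/46) + 11·(4/46) = 77/46.
E[X | Y = 0] = (77/46) / (5/23) = 77/10.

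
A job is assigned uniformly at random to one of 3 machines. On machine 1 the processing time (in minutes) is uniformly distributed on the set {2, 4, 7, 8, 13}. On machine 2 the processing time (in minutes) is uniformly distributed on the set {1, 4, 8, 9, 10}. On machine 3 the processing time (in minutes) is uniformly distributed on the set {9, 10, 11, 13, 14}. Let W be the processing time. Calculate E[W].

E[W | machine 1] = (2+4+7+8+13)/5 = 34/5.
E[W | machine 2] = (1+4+8+9+10)/5 = 32/5.
E[W | machine 3] = (9+10+11+13+14)/5 = 57/5.
By the law of total expectation,
E[W] = (1/3)·(34/5) + (1/3)·(32/5) + (1/3)·(57/5) = 41/5.

41/5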